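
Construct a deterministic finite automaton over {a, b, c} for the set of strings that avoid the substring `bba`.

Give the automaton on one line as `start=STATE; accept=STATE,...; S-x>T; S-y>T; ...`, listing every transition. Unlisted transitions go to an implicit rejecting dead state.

This is the complement of 'contains `bba`'. Use the same substring-matching states — s0 through s3 holding how much of `bba` has just been matched — but flip the accepting set: everything except the trap s3 accepts.
A 4-state machine:
        a   b   c  
>* s0   s0  s1  s0 
 * s1   s0  s2  s0 
 * s2   s3  s2  s0 
   s3   s3  s3  s3 
(> = start, * = accepting)

start=s0; accept=s0,s1,s2; s0-a>s0; s0-b>s1; s0-c>s0; s1-a>s0; s1-b>s2; s1-c>s0; s2-a>s3; s2-b>s2; s2-c>s0; s3-a>s3; s3-b>s3; s3-c>s3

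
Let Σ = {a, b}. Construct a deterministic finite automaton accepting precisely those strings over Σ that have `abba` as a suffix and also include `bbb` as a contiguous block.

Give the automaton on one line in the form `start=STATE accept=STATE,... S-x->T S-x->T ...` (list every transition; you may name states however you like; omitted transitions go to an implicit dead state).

Run two small machines in parallel and take their product. The first has 5 states tracking how much of the suffix `abba` has currently been matched; the second has 4 states tracking whether and how much of `bbb` has been seen. A product state is a pair (one from each), accepting exactly when both do.
A 12-state machine:
          a    b  
>  q0     q1   q2 
   q1     q1   q3 
   q2     q1   q4 
   q3     q1   q5 
   q4     q1   q6 
   q5     q7   q6 
   q6     q8   q6 
   q7     q1   q3 
   q8     q8   q9 
   q9     q8  q10 
   q10   q11   q6 
 * q11    q8   q9 
(> = start, * = accepting)

start=q0 accept=q11 q0-a->q1 q0-b->q2 q1-a->q1 q1-b->q3 q2-a->q1 q2-b->q4 q3-a->q1 q3-b->q5 q4-a->q1 q4-b->q6 q5-a->q7 q5-b->q6 q6-a->q8 q6-b->q6 q7-a->q1 q7-b->q3 q8-a->q8 q8-b->q9 q9-a->q8 q9-b->q10 q10-a->q11 q10-b->q6 q11-a->q8 q11-b->q9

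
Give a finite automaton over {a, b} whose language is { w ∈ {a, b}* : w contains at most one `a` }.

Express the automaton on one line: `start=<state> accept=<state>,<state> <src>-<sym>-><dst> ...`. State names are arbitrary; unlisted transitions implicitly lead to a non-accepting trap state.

Only the number of `a`s matters, and only up to 2. Make a chain s0 → s1 → s2 advanced by each `a` (with s2 absorbing); every other symbol self-loops. The accepting set is {s0, s1}.
3 states suffice.
        a   b  
>* s0   s1  s0 
 * s1   s2  s1 
   s2   s2  s2 
(> = start, * = accepting)

start=s0 accept=s0,s1 s0-a->s1 s0-b->s0 s1-a->s2 s1-b->s1 s2-a->s2 s2-b->s2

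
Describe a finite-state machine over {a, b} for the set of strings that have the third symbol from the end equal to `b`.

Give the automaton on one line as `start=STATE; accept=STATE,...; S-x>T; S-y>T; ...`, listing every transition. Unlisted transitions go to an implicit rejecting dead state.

A DFA must remember the last 3 symbols (since which symbol is third-to-last isn't known until the input ends). Use one state per possible window of the last ≤3 symbols; accept from those whose window starts with `b`.
With 15 states:
          a    b  
>  s0     s1   s2 
   s1     s3   s4 
   s2     s5   s6 
   s3     s7   s8 
   s4     s9  s10 
   s5    s11  s12 
   s6    s13  s14 
   s7     s7   s8 
   s8     s9  s10 
   s9    s11  s12 
   s10   s13  s14 
 * s11    s7   s8 
 * s12    s9  s10 
 * s13   s11  s12 
 * s14   s13  s14 
(> = start, * = accepting)

start=s0; accept=s11,s12,s13,s14; s0-a>s1; s0-b>s2; s1-a>s3; s1-b>s4; s2-a>s5; s2-b>s6; s3-a>s7; s3-b>s8; s4-a>s9; s4-b>s10; s5-a>s11; s5-b>s12; s6-a>s13; s6-b>s14; s7-a>s7; s7-b>s8; s8-a>s9; s8-b>s10; s9-a>s11; s9-b>s12; s10-a>s13; s10-b>s14; s11-a>s7; s11-b>s8; s12-a>s9; s12-b>s10; s13-a>s11; s13-b>s12; s14-a>s13; s14-b>s14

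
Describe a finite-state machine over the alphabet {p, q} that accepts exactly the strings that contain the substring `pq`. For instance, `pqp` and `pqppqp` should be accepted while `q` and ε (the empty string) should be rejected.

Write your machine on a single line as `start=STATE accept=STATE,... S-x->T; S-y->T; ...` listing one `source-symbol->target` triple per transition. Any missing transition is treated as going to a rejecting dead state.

start=A; accept=C; A-p->B; A-q->A; B-p->B; B-q->C; C-p->C; C-q->C

States A..B record the length of the longest prefix of `pq` that matches the current input suffix. Reaching C means `pq` has been seen, and we stay there forever. Accept from C.
A 3-state machine:
       p  q 
>  A   B  A 
   B   B  C 
 * C   C  C 
(> = start, * = accepting)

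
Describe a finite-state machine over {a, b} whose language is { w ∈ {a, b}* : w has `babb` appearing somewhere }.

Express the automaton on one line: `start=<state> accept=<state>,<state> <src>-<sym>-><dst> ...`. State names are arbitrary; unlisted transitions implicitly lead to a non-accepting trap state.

States q0..q3 record the length of the longest prefix of `babb` that matches the current input suffix. Reaching q4 means `babb` has been seen, and we stay there forever. Accept from q4.
With 5 states:
        a   b  
>  q0   q0  q1 
   q1   q2  q1 
   q2   q0  q3 
   q3   q2  q4 
 * q4   q4  q4 
(> = start, * = accepting)

start=q0 accept=q4 q0-a->q0 q0-b->q1 q1-a->q2 q1-b->q1 q2-a->q0 q2-b->q3 q3-a->q2 q3-b->q4 q4-a->q4 q4-b->q4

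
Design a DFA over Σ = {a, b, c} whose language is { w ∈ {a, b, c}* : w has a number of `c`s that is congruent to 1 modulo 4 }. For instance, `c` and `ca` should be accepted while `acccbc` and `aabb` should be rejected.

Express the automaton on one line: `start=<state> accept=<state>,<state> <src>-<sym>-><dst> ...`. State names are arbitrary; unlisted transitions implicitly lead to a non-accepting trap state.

Keep the running count of `c`s modulo 4: each `c` advances along the cycle S0 → S1 → S2 → S3 → S0 while other symbols loop. Accept at S1.
A 4-state machine:
        a   b   c  
>  S0   S0  S0  S1 
 * S1   S1  S1  S2 
   S2   S2  S2  S3 
   S3   S3  S3  S0 
(> = start, * = accepting)

start=S0 accept=S1 S0-a->S0 S0-b->S0 S0-c->S1 S1-a->S1 S1-b->S1 S1-c->S2 S2-a->S2 S2-b->S2 S2-c->S3 S3-a->S3 S3-b->S3 S3-c->S0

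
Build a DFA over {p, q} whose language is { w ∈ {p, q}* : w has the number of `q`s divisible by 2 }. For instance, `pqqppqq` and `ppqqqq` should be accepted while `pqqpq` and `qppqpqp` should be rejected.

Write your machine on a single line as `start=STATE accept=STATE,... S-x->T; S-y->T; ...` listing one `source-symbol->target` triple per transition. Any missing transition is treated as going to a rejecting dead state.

Keep the running count of `q`s modulo 2: each `q` advances along the cycle S0 → S1 → S0 while other symbols loop. Accept at S0.
        p   q  
>* S0   S0  S1 
   S1   S1  S0 
(> = start, * = accepting)

start=S0; accept=S0; S0-p->S0; S0-q->S1; S1-p->S1; S1-q->S0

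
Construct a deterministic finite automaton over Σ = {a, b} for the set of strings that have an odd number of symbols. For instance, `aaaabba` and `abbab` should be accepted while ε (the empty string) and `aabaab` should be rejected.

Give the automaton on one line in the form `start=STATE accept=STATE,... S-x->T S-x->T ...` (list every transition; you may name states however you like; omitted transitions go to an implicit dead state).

Count input length modulo 2: every symbol advances one step around the cycle S0 → S1 → S0. Accept at S1.
2 states suffice.
        a   b  
>  S0   S1  S1 
 * S1   S0  S0 
(> = start, * = accepting)

start=S0 accept=S1 S0-a->S1 S0-b->S1 S1-a->S0 S1-b->S0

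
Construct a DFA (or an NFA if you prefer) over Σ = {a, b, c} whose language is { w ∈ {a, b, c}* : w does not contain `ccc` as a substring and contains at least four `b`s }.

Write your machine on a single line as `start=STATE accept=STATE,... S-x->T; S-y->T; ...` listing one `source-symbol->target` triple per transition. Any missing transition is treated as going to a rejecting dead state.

start=s0; accept=s10,s14,s15,s18,s19,s21; s0-a->s0; s0-b->s1; s0-c->s2; s1-a->s1; s1-b->s3; s1-c->s4; s2-a->s0; s2-b->s1; s2-c->s5; s3-a->s3; s3-b->s6; s3-c->s7; s4-a->s1; s4-b->s3; s4-c->s8; s5-a->s0; s5-b->s1; s5-c->s9; s6-a->s6; s6-b->s10; s6-c->s11; s7-a->s3; s7-b->s6; s7-c->s12; s8-a->s1; s8-b->s3; s8-c->s13; s9-a->s9; s9-b->s13; s9-c->s9; s10-a->s10; s10-b->s14; s10-c->s15; s11-a->s6; s11-b->s10; s11-c->s16; s12-a->s3; s12-b->s6; s12-c->s17; s13-a->s13; s13-b->s17; s13-c->s13; s14-a->s14; s14-b->s14; s14-c->s18; s15-a->s10; s15-b->s14; s15-c->s19; s16-a->s6; s16-b->s10; s16-c->s20; s17-a->s17; s17-b->s20; s17-c->s17; s18-a->s14; s18-b->s14; s18-c->s21; s19-a->s10; s19-b->s14; s19-c->s22; s20-a->s20; s20-b->s22; s20-c->s20; s21-a->s14; s21-b->s14; s21-c->s23; s22-a->s22; s22-b->s23; s22-c->s22; s23-a->s23; s23-b->s23; s23-c->s23

Run two small machines in parallel and take their product. One (4 states) tracks partial matches of the forbidden pattern `ccc`; the other (6 states) tracks the count of `b`s, saturating at 5. Each combined state is a pair, one component from each; accept when both components accept.
24 states suffice.
          a    b    c  
>  s0     s0   s1   s2 
   s1     s1   s3   s4 
   s2     s0   s1   s5 
   s3     s3   s6   s7 
   s4     s1   s3   s8 
   s5     s0   s1   s9 
   s6     s6  s10  s11 
   s7     s3   s6  s12 
   s8     s1   s3  s13 
   s9     s9  s13   s9 
 * s10   s10  s14  s15 
   s11    s6  s10  s16 
   s12    s3   s6  s17 
   s13   s13  s17  s13 
 * s14   s14  s14  s18 
 * s15   s10  s14  s19 
   s16    s6  s10  s20 
   s17   s17  s20  s17 
 * s18   s14  s14  s21 
 * s19   s10  s14  s22 
   s20   s20  s22  s20 
 * s21   s14  s14  s23 
   s22   s22  s23  s22 
   s23   s23  s23  s23 
(> = start, * = accepting)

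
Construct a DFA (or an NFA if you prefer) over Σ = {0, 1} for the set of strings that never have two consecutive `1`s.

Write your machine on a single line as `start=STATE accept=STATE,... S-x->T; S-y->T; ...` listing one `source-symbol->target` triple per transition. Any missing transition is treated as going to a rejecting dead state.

Track partial matches of the forbidden pattern `11`. State q2 is a dead state reached once `11` has occurred; every other state accepts. q0 means no part of `11` is currently matched.
3 states suffice.
        0   1  
>* q0   q0  q1 
 * q1   q0  q2 
   q2   q2  q2 
(> = start, * = accepting)

start=q0; accept=q0,q1; q0-0->q0; q0-1->q1; q1-0->q0; q1-1->q2; q2-0->q2; q2-1->q2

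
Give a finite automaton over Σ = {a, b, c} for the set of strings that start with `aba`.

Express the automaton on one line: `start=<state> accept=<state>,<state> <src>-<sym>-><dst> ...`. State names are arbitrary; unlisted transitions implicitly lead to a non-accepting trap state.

start=s0 accept=s3 s0-a->s1 s0-b->s4 s0-c->s4 s1-a->s4 s1-b->s2 s1-c->s4 s2-a->s3 s2-b->s4 s2-c->s4 s3-a->s3 s3-b->s3 s3-c->s3 s4-a->s4 s4-b->s4 s4-c->s4

Check the first 3 symbols one by one: s0 through s2 record how many have matched `aba` so far; any wrong symbol goes to the dead state s4. After all 3 match we enter the accepting sink s3.
A 5-state machine:
        a   b   c  
>  s0   s1  s4  s4 
   s1   s4  s2  s4 
   s2   s3  s4  s4 
 * s3   s3  s3  s3 
   s4   s4  s4  s4 
(> = start, * = accepting)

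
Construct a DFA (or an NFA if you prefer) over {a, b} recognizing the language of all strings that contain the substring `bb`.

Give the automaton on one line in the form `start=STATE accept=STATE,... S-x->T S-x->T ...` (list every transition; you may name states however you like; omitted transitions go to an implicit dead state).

States q0..q1 record the length of the longest prefix of `bb` that matches the current input suffix. Reaching q2 means `bb` has been seen, and we stay there forever. Accept from q2.
With 3 states:
        a   b  
>  q0   q0  q1 
   q1   q0  q2 
 * q2   q2  q2 
(> = start, * = accepting)

start=q0 accept=q2 q0-a->q0 q0-b->q1 q1-a->q0 q1-b->q2 q2-a->q2 q2-b->q2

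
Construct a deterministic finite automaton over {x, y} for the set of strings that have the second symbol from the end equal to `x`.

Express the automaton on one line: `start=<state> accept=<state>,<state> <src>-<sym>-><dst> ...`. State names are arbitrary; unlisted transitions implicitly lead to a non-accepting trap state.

A DFA must remember the last 2 symbols (since which symbol is second-to-last isn't known until the input ends). Use one state per possible window of the last ≤2 symbols; accept from those whose window starts with `x`.
7 states suffice.
        x   y  
>  S0   S1  S2 
   S1   S3  S4 
   S2   S5  S6 
 * S3   S3  S4 
 * S4   S5  S6 
   S5   S3  S4 
   S6   S5  S6 
(> = start, * = accepting)

start=S0 accept=S3,S4 S0-x->S1 S0-y->S2 S1-x->S3 S1-y->S4 S2-x->S5 S2-y->S6 S3-x->S3 S3-y->S4 S4-x->S5 S4-y->S6 S5-x->S3 S5-y->S4 S6-x->S5 S6-y->S6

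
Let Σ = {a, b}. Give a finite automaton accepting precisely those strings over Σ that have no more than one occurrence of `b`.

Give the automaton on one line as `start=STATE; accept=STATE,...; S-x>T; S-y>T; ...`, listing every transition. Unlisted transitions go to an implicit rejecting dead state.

start=s0; accept=s0,s1; s0-a>s0; s0-b>s1; s1-a>s1; s1-b>s2; s2-a>s2; s2-b>s2

Only the number of `b`s matters, and only up to 2. Make a chain s0 → s1 → s2 advanced by each `b` (with s2 absorbing); every other symbol self-loops. The accepting set is {s0, s1}.
3 states suffice.
        a   b  
>* s0   s0  s1 
 * s1   s1  s2 
   s2   s2  s2 
(> = start, * = accepting)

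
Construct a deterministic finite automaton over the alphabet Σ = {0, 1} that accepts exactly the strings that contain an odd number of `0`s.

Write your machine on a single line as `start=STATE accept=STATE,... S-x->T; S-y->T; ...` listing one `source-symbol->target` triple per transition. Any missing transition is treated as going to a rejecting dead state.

start=q0; accept=q1; q0-0->q1; q0-1->q0; q1-0->q0; q1-1->q1

The only thing that matters is how many `0`s have appeared, reduced mod 2. Use one state per residue: q0 for 0, …, q1 for 1. Reading `0` moves to the next residue; anything else stays put. q1 is accepting.
With 2 states:
        0   1  
>  q0   q1  q0 
 * q1   q0  q1 
(> = start, * = accepting)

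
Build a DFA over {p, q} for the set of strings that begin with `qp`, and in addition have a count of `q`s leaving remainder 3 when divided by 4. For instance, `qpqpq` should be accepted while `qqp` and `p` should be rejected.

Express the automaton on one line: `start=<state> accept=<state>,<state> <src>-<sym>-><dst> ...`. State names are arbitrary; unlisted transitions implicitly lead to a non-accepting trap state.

Handle the two conditions separately and then intersect. One (4 states) tracks whether the input so far still matches the prefix `qp`; the other (4 states) tracks the count of `q`s modulo 4. Each combined state is a pair, one component from each; accept when both components accept. Minimizing collapses redundant product states.
        p   q  
>  s0   s1  s2 
   s1   s1  s1 
   s2   s3  s1 
   s3   s3  s4 
   s4   s4  s5 
 * s5   s5  s6 
   s6   s6  s3 
(> = start, * = accepting)

start=s0 accept=s5 s0-p->s1 s0-q->s2 s1-p->s1 s1-q->s1 s2-p->s3 s2-q->s1 s3-p->s3 s3-q->s4 s4-p->s4 s4-q->s5 s5-p->s5 s5-q->s6 s6-p->s6 s6-q->s3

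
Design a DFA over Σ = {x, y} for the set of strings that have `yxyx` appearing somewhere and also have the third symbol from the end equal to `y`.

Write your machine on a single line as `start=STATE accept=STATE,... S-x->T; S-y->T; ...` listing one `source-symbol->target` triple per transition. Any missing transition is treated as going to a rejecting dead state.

start=A; accept=Q,R,V,W; A-x->B; A-y->C; B-x->D; B-y->E; C-x->F; C-y->G; D-x->H; D-y->I; E-x->J; E-y->K; F-x->L; F-y->M; G-x->N; G-y->O; H-x->H; H-y->I; I-x->J; I-y->K; J-x->L; J-y->M; K-x->N; K-y->O; L-x->H; L-y->I; M-x->P; M-y->K; N-x->L; N-y->M; O-x->N; O-y->O; P-x->Q; P-y->R; Q-x->S; Q-y->T; R-x->P; R-y->U; S-x->S; S-y->T; T-x->P; T-y->U; U-x->V; U-y->W; V-x->Q; V-y->R; W-x->V; W-y->W

Run two small machines in parallel and take their product. The first has 5 states tracking whether and how much of `yxyx` has been seen; the second has 15 states tracking the last 3 symbols read. A product state is a pair (one from each), accepting exactly when both do.
23 states suffice.
       x  y 
>  A   B  C 
   B   D  E 
   C   F  G 
   D   H  I 
   E   J  K 
   F   L  M 
   G   N  O 
   H   H  I 
   I   J  K 
   J   L  M 
   K   N  O 
   L   H  I 
   M   P  K 
   N   L  M 
   O   N  O 
   P   Q  R 
 * Q   S  T 
 * R   P  U 
   S   S  T 
   T   P  U 
   U   V  W 
 * V   Q  R 
 * W   V  W 
(> = start, * = accepting)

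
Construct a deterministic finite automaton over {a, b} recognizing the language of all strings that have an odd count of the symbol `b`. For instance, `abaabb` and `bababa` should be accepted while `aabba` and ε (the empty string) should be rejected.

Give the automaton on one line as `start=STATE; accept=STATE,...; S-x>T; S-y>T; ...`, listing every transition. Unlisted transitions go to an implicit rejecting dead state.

The only thing that matters is how many `b`s have appeared, reduced mod 2. Use one state per residue: s0 for 0, …, s1 for 1. Reading `b` moves to the next residue; anything else stays put. s1 is accepting.
2 states suffice.
        a   b  
>  s0   s0  s1 
 * s1   s1  s0 
(> = start, * = accepting)

start=s0; accept=s1; s0-a>s0; s0-b>s1; s1-a>s1; s1-b>s0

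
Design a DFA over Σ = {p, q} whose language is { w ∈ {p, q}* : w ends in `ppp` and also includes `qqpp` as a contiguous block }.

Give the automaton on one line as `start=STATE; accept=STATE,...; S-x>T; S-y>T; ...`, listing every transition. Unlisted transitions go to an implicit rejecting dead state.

Build one automaton per condition and run them in lockstep. The first has 4 states tracking how much of the suffix `ppp` has currently been matched; the second has 5 states tracking whether and how much of `qqpp` has been seen. A product state is a pair (one from each), accepting exactly when both do.
With 11 states:
       p  q 
>  A   B  C 
   B   D  C 
   C   B  E 
   D   F  C 
   E   G  E 
   F   F  C 
   G   H  C 
   H   I  J 
 * I   I  J 
   J   K  J 
   K   H  J 
(> = start, * = accepting)

start=A; accept=I; A-p>B; A-q>C; B-p>D; B-q>C; C-p>B; C-q>E; D-p>F; D-q>C; E-p>G; E-q>E; F-p>F; F-q>C; G-p>H; G-q>C; H-p>I; H-q>J; I-p>I; I-q>J; J-p>K; J-q>J; K-p>H; K-q>J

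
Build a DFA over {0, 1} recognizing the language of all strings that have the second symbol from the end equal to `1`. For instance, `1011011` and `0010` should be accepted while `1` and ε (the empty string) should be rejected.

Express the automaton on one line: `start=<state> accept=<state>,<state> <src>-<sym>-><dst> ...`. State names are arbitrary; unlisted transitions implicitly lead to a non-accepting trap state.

A DFA must remember the last 2 symbols (since which symbol is second-to-last isn't known until the input ends). Use one state per possible window of the last ≤2 symbols; accept from those whose window starts with `1`.
With 7 states:
        0   1  
>  s0   s1  s2 
   s1   s3  s4 
   s2   s5  s6 
   s3   s3  s4 
   s4   s5  s6 
 * s5   s3  s4 
 * s6   s5  s6 
(> = start, * = accepting)

start=s0 accept=s5,s6 s0-0->s1 s0-1->s2 s1-0->s3 s1-1->s4 s2-0->s5 s2-1->s6 s3-0->s3 s3-1->s4 s4-0->s5 s4-1->s6 s5-0->s3 s5-1->s4 s6-0->s5 s6-1->s6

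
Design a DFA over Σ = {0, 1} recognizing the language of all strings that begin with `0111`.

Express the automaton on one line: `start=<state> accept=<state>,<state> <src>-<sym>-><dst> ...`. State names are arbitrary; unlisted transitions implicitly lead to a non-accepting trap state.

Walk along `0111` while the input agrees: from q0 take `0` to q1, and so on. Any deviation drops to the rejecting sink q5. Once q4 is reached the prefix is confirmed and every continuation is accepted.
With 6 states:
        0   1  
>  q0   q1  q5 
   q1   q5  q2 
   q2   q5  q3 
   q3   q5  q4 
 * q4   q4  q4 
   q5   q5  q5 
(> = start, * = accepting)

start=q0 accept=q4 q0-0->q1 q0-1->q5 q1-0->q5 q1-1->q2 q2-0->q5 q2-1->q3 q3-0->q5 q3-1->q4 q4-0->q4 q4-1->q4 q5-0->q5 q5-1->q5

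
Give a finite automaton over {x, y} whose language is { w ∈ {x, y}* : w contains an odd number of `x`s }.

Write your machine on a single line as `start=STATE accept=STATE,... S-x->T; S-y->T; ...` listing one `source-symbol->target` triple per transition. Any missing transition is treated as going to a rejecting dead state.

start=q0; accept=q1; q0-x->q1; q0-y->q0; q1-x->q0; q1-y->q1

The only thing that matters is how many `x`s have appeared, reduced mod 2. Use one state per residue: q0 for 0, …, q1 for 1. Reading `x` moves to the next residue; anything else stays put. q1 is accepting.
With 2 states:
        x   y  
>  q0   q1  q0 
 * q1   q0  q1 
(> = start, * = accepting)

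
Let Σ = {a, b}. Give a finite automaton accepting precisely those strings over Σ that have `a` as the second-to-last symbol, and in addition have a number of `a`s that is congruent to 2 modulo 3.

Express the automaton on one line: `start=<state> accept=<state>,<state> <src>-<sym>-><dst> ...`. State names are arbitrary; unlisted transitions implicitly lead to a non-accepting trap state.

Build one automaton per condition and run them in lockstep. One (7 states) tracks the last 2 symbols read; the other (3 states) tracks the count of `a`s modulo 3. Each combined state is a pair, one component from each; accept when both components accept.
With 15 states:
          a    b  
>  S0     S1   S2 
   S1     S3   S4 
   S2     S5   S6 
 * S3     S7   S8 
   S4     S9  S10 
   S5     S3   S4 
   S6     S5   S6 
   S7    S11  S12 
 * S8    S13  S14 
   S9     S7   S8 
   S10    S9  S10 
   S11    S3   S4 
   S12    S5   S6 
   S13   S11  S12 
   S14   S13  S14 
(> = start, * = accepting)

start=S0 accept=S3,S8 S0-a->S1 S0-b->S2 S1-a->S3 S1-b->S4 S2-a->S5 S2-b->S6 S3-a->S7 S3-b->S8 S4-a->S9 S4-b->S10 S5-a->S3 S5-b->S4 S6-a->S5 S6-b->S6 S7-a->S11 S7-b->S12 S8-a->S13 S8-b->S14 S9-a->S7 S9-b->S8 S10-a->S9 S10-b->S10 S11-a->S3 S11-b->S4 S12-a->S5 S12-b->S6 S13-a->S11 S13-b->S12 S14-a->S13 S14-b->S14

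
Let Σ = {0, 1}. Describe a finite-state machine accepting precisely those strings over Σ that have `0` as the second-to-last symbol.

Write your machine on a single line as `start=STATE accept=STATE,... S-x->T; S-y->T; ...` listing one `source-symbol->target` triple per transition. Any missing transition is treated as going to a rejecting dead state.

start=s0; accept=s3,s4; s0-0->s1; s0-1->s2; s1-0->s3; s1-1->s4; s2-0->s5; s2-1->s6; s3-0->s3; s3-1->s4; s4-0->s5; s4-1->s6; s5-0->s3; s5-1->s4; s6-0->s5; s6-1->s6

Because acceptance depends on a position counted from the end, the machine has to buffer the most recent 2 symbols. Make each state the string of the last up-to-2 symbols read; on input `x` shift the window left and append `x`. Accept when the buffered window has length 2 and begins with `0`.
7 states suffice.
        0   1  
>  s0   s1  s2 
   s1   s3  s4 
   s2   s5  s6 
 * s3   s3  s4 
 * s4   s5  s6 
   s5   s3  s4 
   s6   s5  s6 
(> = start, * = accepting)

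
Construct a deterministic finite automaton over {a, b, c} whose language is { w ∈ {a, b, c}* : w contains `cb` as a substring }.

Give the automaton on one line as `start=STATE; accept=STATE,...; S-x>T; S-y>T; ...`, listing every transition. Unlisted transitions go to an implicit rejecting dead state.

Track how much of `cb` has been matched so far: state s0 is no progress, s2 is the absorbing accept state reached once `cb` has occurred. Intermediate states record partial matches; on a mismatch, fall back to the longest reusable overlap.
With 3 states:
        a   b   c  
>  s0   s0  s0  s1 
   s1   s0  s2  s1 
 * s2   s2  s2  s2 
(> = start, * = accepting)

start=s0; accept=s2; s0-a>s0; s0-b>s0; s0-c>s1; s1-a>s0; s1-b>s2; s1-c>s1; s2-a>s2; s2-b>s2; s2-c>s2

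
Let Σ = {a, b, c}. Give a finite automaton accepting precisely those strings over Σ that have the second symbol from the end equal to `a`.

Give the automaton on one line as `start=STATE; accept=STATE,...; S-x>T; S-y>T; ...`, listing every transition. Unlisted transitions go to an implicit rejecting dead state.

Because acceptance depends on a position counted from the end, the machine has to buffer the most recent 2 symbols. Make each state the string of the last up-to-2 symbols read; on input `x` shift the window left and append `x`. Accept when the buffered window has length 2 and begins with `a`.
13 states suffice.
          a    b    c  
>  q0     q1   q2   q3 
   q1     q4   q5   q6 
   q2     q7   q8   q9 
   q3    q10  q11  q12 
 * q4     q4   q5   q6 
 * q5     q7   q8   q9 
 * q6    q10  q11  q12 
   q7     q4   q5   q6 
   q8     q7   q8   q9 
   q9    q10  q11  q12 
   q10    q4   q5   q6 
   q11    q7   q8   q9 
   q12   q10  q11  q12 
(> = start, * = accepting)

start=q0; accept=q4,q5,q6; q0-a>q1; q0-b>q2; q0-c>q3; q1-a>q4; q1-b>q5; q1-c>q6; q2-a>q7; q2-b>q8; q2-c>q9; q3-a>q10; q3-b>q11; q3-c>q12; q4-a>q4; q4-b>q5; q4-c>q6; q5-a>q7; q5-b>q8; q5-c>q9; q6-a>q10; q6-b>q11; q6-c>q12; q7-a>q4; q7-b>q5; q7-c>q6; q8-a>q7; q8-b>q8; q8-c>q9; q9-a>q10; q9-b>q11; q9-c>q12; q10-a>q4; q10-b>q5; q10-c>q6; q11-a>q7; q11-b>q8; q11-c>q9; q12-a>q10; q12-b>q11; q12-c>q12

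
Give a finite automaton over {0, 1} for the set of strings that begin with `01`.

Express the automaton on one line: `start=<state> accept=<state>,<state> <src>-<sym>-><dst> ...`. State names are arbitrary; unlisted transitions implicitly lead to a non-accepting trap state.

start=s0 accept=s2 s0-0->s1 s0-1->s3 s1-0->s3 s1-1->s2 s2-0->s2 s2-1->s2 s3-0->s3 s3-1->s3

Walk along `01` while the input agrees: from s0 take `0` to s1, and so on. Any deviation drops to the rejecting sink s3. Once s2 is reached the prefix is confirmed and every continuation is accepted.
With 4 states:
        0   1  
>  s0   s1  s3 
   s1   s3  s2 
 * s2   s2  s2 
   s3   s3  s3 
(> = start, * = accepting)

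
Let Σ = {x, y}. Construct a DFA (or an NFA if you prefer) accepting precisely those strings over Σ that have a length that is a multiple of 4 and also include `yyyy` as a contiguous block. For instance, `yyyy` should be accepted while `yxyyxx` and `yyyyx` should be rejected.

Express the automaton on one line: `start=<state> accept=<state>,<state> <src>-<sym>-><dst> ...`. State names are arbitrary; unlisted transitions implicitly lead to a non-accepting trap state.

start=q0 accept=q13 q0-x->q1 q0-y->q2 q1-x->q3 q1-y->q4 q2-x->q3 q2-y->q5 q3-x->q6 q3-y->q7 q4-x->q6 q4-y->q8 q5-x->q6 q5-y->q9 q6-x->q0 q6-y->q10 q7-x->q0 q7-y->q11 q8-x->q0 q8-y->q12 q9-x->q0 q9-y->q13 q10-x->q1 q10-y->q14 q11-x->q1 q11-y->q15 q12-x->q1 q12-y->q16 q13-x->q16 q13-y->q16 q14-x->q3 q14-y->q17 q15-x->q3 q15-y->q18 q16-x->q18 q16-y->q18 q17-x->q6 q17-y->q19 q18-x->q19 q18-y->q19 q19-x->q13 q19-y->q13

Build one automaton per condition and run them in lockstep. One (4 states) tracks the input length modulo 4; the other (5 states) tracks whether and how much of `yyyy` has been seen. Each combined state is a pair, one component from each; accept when both components accept.
With 20 states:
          x    y  
>  q0     q1   q2 
   q1     q3   q4 
   q2     q3   q5 
   q3     q6   q7 
   q4     q6   q8 
   q5     q6   q9 
   q6     q0  q10 
   q7     q0  q11 
   q8     q0  q12 
   q9     q0  q13 
   q10    q1  q14 
   q11    q1  q15 
   q12    q1  q16 
 * q13   q16  q16 
   q14    q3  q17 
   q15    q3  q18 
   q16   q18  q18 
   q17    q6  q19 
   q18   q19  q19 
   q19   q13  q13 
(> = start, * = accepting)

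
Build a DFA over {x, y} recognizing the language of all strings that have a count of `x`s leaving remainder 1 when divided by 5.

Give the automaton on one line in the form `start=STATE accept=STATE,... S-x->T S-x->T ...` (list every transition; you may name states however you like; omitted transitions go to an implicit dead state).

start=q0 accept=q1 q0-x->q1 q0-y->q0 q1-x->q2 q1-y->q1 q2-x->q3 q2-y->q2 q3-x->q4 q3-y->q3 q4-x->q0 q4-y->q4

The only thing that matters is how many `x`s have appeared, reduced mod 5. Use one state per residue: q0 for 0, …, q4 for 4. Reading `x` moves to the next residue; anything else stays put. q1 is accepting.
A 5-state machine:
        x   y  
>  q0   q1  q0 
 * q1   q2  q1 
   q2   q3  q2 
   q3   q4  q3 
   q4   q0  q4 
(> = start, * = accepting)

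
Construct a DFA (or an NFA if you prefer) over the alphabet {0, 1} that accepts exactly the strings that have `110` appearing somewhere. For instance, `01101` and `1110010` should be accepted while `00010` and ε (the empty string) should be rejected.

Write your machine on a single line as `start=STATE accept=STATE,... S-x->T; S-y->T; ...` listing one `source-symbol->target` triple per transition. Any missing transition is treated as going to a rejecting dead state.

Track how much of `110` has been matched so far: state s0 is no progress, s3 is the absorbing accept state reached once `110` has occurred. Intermediate states record partial matches; on a mismatch, fall back to the longest reusable overlap.
A 4-state machine:
        0   1  
>  s0   s0  s1 
   s1   s0  s2 
   s2   s3  s2 
 * s3   s3  s3 
(> = start, * = accepting)

start=s0; accept=s3; s0-0->s0; s0-1->s1; s1-0->s0; s1-1->s2; s2-0->s3; s2-1->s2; s3-0->s3; s3-1->s3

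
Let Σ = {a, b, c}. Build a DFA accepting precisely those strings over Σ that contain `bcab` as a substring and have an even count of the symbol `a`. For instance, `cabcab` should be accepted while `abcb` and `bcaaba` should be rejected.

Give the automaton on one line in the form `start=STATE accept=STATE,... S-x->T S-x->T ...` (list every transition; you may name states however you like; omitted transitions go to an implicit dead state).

Handle the two conditions separately and then intersect. One (5 states) tracks whether and how much of `bcab` has been seen; the other (2 states) tracks the count of `a`s modulo 2. Each combined state is a pair, one component from each; accept when both components accept.
10 states suffice.
        a   b   c  
>  s0   s1  s2  s0 
   s1   s0  s3  s1 
   s2   s1  s2  s4 
   s3   s0  s3  s5 
   s4   s6  s2  s0 
   s5   s7  s3  s1 
   s6   s0  s8  s1 
   s7   s1  s9  s0 
   s8   s9  s8  s8 
 * s9   s8  s9  s9 
(> = start, * = accepting)

start=s0 accept=s9 s0-a->s1 s0-b->s2 s0-c->s0 s1-a->s0 s1-b->s3 s1-c->s1 s2-a->s1 s2-b->s2 s2-c->s4 s3-a->s0 s3-b->s3 s3-c->s5 s4-a->s6 s4-b->s2 s4-c->s0 s5-a->s7 s5-b->s3 s5-c->s1 s6-a->s0 s6-b->s8 s6-c->s1 s7-a->s1 s7-b->s9 s7-c->s0 s8-a->s9 s8-b->s8 s8-c->s8 s9-a->s8 s9-b->s9 s9-c->s9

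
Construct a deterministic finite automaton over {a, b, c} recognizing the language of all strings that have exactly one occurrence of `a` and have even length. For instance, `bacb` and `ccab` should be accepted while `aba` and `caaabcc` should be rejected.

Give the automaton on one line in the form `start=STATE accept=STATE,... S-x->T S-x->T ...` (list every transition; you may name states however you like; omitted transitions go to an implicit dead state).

start=q0 accept=q4 q0-a->q1 q0-b->q2 q0-c->q2 q1-a->q3 q1-b->q4 q1-c->q4 q2-a->q4 q2-b->q0 q2-c->q0 q3-a->q5 q3-b->q5 q3-c->q5 q4-a->q5 q4-b->q1 q4-c->q1 q5-a->q3 q5-b->q3 q5-c->q3

Handle the two conditions separately and then intersect. The first has 3 states tracking the count of `a`s, saturating at 2; the second has 2 states tracking the input length modulo 2. A product state is a pair (one from each), accepting exactly when both do.
With 6 states:
        a   b   c  
>  q0   q1  q2  q2 
   q1   q3  q4  q4 
   q2   q4  q0  q0 
   q3   q5  q5  q5 
 * q4   q5  q1  q1 
   q5   q3  q3  q3 
(> = start, * = accepting)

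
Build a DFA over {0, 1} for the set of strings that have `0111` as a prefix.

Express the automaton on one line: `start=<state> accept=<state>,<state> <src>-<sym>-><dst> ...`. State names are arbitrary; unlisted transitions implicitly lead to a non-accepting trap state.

Walk along `0111` while the input agrees: from s0 take `0` to s1, and so on. Any deviation drops to the rejecting sink s5. Once s4 is reached the prefix is confirmed and every continuation is accepted.
A 6-state machine:
        0   1  
>  s0   s1  s5 
   s1   s5  s2 
   s2   s5  s3 
   s3   s5  s4 
 * s4   s4  s4 
   s5   s5  s5 
(> = start, * = accepting)

start=s0 accept=s4 s0-0->s1 s0-1->s5 s1-0->s5 s1-1->s2 s2-0->s5 s2-1->s3 s3-0->s5 s3-1->s4 s4-0->s4 s4-1->s4 s5-0->s5 s5-1->s5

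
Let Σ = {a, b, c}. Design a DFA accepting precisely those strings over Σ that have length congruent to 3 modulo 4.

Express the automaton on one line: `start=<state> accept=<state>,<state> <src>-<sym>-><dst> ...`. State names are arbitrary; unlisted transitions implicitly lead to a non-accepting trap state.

Only the length mod 4 matters, so use a 4-cycle: from any state, every input symbol moves to the next state, wrapping q3 back to q0. Mark q3 accepting.
With 4 states:
        a   b   c  
>  q0   q1  q1  q1 
   q1   q2  q2  q2 
   q2   q3  q3  q3 
 * q3   q0  q0  q0 
(> = start, * = accepting)

start=q0 accept=q3 q0-a->q1 q0-b->q1 q0-c->q1 q1-a->q2 q1-b->q2 q1-c->q2 q2-a->q3 q2-b->q3 q2-c->q3 q3-a->q0 q3-b->q0 q3-c->q0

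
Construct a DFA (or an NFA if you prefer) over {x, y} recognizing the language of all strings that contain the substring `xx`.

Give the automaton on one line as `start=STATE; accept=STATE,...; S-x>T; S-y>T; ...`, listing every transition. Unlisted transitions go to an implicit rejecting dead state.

Track how much of `xx` has been matched so far: state S0 is no progress, S2 is the absorbing accept state reached once `xx` has occurred. Intermediate states record partial matches; on a mismatch, fall back to the longest reusable overlap.
With 3 states:
        x   y  
>  S0   S1  S0 
   S1   S2  S0 
 * S2   S2  S2 
(> = start, * = accepting)

start=S0; accept=S2; S0-x>S1; S0-y>S0; S1-x>S2; S1-y>S0; S2-x>S2; S2-y>S2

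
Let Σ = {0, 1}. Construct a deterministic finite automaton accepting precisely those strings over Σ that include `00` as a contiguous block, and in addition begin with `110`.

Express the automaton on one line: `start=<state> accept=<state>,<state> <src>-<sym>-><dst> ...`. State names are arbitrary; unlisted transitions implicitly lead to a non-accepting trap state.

Run two small machines in parallel and take their product. The first has 3 states tracking whether and how much of `00` has been seen; the second has 5 states tracking whether the input so far still matches the prefix `110`. A product state is a pair (one from each), accepting exactly when both do. After merging equivalent states the machine shrinks.
7 states suffice.
        0   1  
>  q0   q1  q2 
   q1   q1  q1 
   q2   q1  q3 
   q3   q4  q1 
   q4   q5  q6 
 * q5   q5  q5 
   q6   q4  q6 
(> = start, * = accepting)

start=q0 accept=q5 q0-0->q1 q0-1->q2 q1-0->q1 q1-1->q1 q2-0->q1 q2-1->q3 q3-0->q4 q3-1->q1 q4-0->q5 q4-1->q6 q5-0->q5 q5-1->q5 q6-0->q4 q6-1->q6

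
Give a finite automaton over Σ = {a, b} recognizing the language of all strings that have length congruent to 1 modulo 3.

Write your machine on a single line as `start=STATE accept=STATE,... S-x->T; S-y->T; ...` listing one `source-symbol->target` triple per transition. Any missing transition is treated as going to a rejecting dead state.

Only the length mod 3 matters, so use a 3-cycle: from any state, every input symbol moves to the next state, wrapping s2 back to s0. Mark s1 accepting.
A 3-state machine:
        a   b  
>  s0   s1  s1 
 * s1   s2  s2 
   s2   s0  s0 
(> = start, * = accepting)

start=s0; accept=s1; s0-a->s1; s0-b->s1; s1-a->s2; s1-b->s2; s2-a->s0; s2-b->s0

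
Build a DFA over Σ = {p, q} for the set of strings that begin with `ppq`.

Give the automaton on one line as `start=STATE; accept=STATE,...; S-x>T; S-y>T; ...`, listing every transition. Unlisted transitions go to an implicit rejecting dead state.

Check the first 3 symbols one by one: s0 through s2 record how many have matched `ppq` so far; any wrong symbol goes to the dead state s4. After all 3 match we enter the accepting sink s3.
A 5-state machine:
        p   q  
>  s0   s1  s4 
   s1   s2  s4 
   s2   s4  s3 
 * s3   s3  s3 
   s4   s4  s4 
(> = start, * = accepting)

start=s0; accept=s3; s0-p>s1; s0-q>s4; s1-p>s2; s1-q>s4; s2-p>s4; s2-q>s3; s3-p>s3; s3-q>s3; s4-p>s4; s4-q>s4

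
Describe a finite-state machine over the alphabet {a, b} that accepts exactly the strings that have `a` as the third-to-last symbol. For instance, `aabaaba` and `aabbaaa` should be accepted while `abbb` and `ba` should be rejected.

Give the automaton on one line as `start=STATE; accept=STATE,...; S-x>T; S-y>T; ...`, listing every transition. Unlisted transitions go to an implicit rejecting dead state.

start=s0; accept=s7,s8,s9,s10; s0-a>s1; s0-b>s2; s1-a>s3; s1-b>s4; s2-a>s5; s2-b>s6; s3-a>s7; s3-b>s8; s4-a>s9; s4-b>s10; s5-a>s11; s5-b>s12; s6-a>s13; s6-b>s14; s7-a>s7; s7-b>s8; s8-a>s9; s8-b>s10; s9-a>s11; s9-b>s12; s10-a>s13; s10-b>s14; s11-a>s7; s11-b>s8; s12-a>s9; s12-b>s10; s13-a>s11; s13-b>s12; s14-a>s13; s14-b>s14

A DFA must remember the last 3 symbols (since which symbol is third-to-last isn't known until the input ends). Use one state per possible window of the last ≤3 symbols; accept from those whose window starts with `a`.
          a    b  
>  s0     s1   s2 
   s1     s3   s4 
   s2     s5   s6 
   s3     s7   s8 
   s4     s9  s10 
   s5    s11  s12 
   s6    s13  s14 
 * s7     s7   s8 
 * s8     s9  s10 
 * s9    s11  s12 
 * s10   s13  s14 
   s11    s7   s8 
   s12    s9  s10 
   s13   s11  s12 
   s14   s13  s14 
(> = start, * = accepting)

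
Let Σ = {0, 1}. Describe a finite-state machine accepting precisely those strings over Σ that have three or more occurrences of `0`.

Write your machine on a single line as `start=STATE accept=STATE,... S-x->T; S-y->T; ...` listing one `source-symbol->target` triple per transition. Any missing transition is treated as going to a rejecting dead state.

start=s0; accept=s3,s4; s0-0->s1; s0-1->s0; s1-0->s2; s1-1->s1; s2-0->s3; s2-1->s2; s3-0->s4; s3-1->s3; s4-0->s4; s4-1->s4

Count `0`s, saturating at 4: states s0 through s3 mean 0 through 3 `0`s seen; s4 means more than 3. Each `0` increments (capped at s4); other symbols loop. Accept from {s3, s4}.
A 5-state machine:
        0   1  
>  s0   s1  s0 
   s1   s2  s1 
   s2   s3  s2 
 * s3   s4  s3 
 * s4   s4  s4 
(> = start, * = accepting)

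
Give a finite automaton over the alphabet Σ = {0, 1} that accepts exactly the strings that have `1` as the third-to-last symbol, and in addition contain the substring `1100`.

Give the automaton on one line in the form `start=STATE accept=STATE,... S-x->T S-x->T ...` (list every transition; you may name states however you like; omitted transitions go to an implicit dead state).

start=s0 accept=s4,s9,s10,s11 s0-0->s0 s0-1->s1 s1-0->s0 s1-1->s2 s2-0->s3 s2-1->s2 s3-0->s4 s3-1->s1 s4-0->s5 s4-1->s6 s5-0->s5 s5-1->s6 s6-0->s7 s6-1->s8 s7-0->s4 s7-1->s9 s8-0->s10 s8-1->s11 s9-0->s7 s9-1->s8 s10-0->s4 s10-1->s9 s11-0->s10 s11-1->s11

Run two small machines in parallel and take their product. The first has 15 states tracking the last 3 symbols read; the second has 5 states tracking whether and how much of `1100` has been seen. A product state is a pair (one from each), accepting exactly when both do. Minimizing collapses redundant product states.
A 12-state machine:
          0    1  
>  s0     s0   s1 
   s1     s0   s2 
   s2     s3   s2 
   s3     s4   s1 
 * s4     s5   s6 
   s5     s5   s6 
   s6     s7   s8 
   s7     s4   s9 
   s8    s10  s11 
 * s9     s7   s8 
 * s10    s4   s9 
 * s11   s10  s11 
(> = start, * = accepting)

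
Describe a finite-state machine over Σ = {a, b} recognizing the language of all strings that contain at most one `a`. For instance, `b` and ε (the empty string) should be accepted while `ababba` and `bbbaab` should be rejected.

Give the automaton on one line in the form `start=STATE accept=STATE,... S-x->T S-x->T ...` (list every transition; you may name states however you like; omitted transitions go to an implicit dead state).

start=s0 accept=s0,s1 s0-a->s1 s0-b->s0 s1-a->s2 s1-b->s1 s2-a->s2 s2-b->s2

Only the number of `a`s matters, and only up to 2. Make a chain s0 → s1 → s2 advanced by each `a` (with s2 absorbing); every other symbol self-loops. The accepting set is {s0, s1}.
A 3-state machine:
        a   b  
>* s0   s1  s0 
 * s1   s2  s1 
   s2   s2  s2 
(> = start, * = accepting)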